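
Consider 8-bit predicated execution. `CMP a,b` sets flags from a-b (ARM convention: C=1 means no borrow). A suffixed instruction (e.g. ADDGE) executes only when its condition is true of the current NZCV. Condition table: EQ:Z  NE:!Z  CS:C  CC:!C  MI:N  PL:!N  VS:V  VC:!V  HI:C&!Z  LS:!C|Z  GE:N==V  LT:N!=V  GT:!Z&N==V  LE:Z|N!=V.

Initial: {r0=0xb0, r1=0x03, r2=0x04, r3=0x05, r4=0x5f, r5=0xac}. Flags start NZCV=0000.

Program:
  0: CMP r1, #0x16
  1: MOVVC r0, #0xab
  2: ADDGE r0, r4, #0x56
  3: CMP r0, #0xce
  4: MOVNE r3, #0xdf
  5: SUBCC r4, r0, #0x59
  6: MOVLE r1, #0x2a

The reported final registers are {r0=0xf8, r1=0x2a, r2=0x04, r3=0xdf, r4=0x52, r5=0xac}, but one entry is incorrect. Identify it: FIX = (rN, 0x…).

FIX = (r0, 0xab)

[0] flags=1000 → (cmp)
[1] flags=1000 VC?T → r0=0xab
[2] flags=1000 GE?F → skip
[3] flags=1000 → (cmp)
[4] flags=1000 NE?T → r3=0xdf
[5] flags=1000 CC?T → r4=0x52
[6] flags=1000 LE?T → r1=0x2a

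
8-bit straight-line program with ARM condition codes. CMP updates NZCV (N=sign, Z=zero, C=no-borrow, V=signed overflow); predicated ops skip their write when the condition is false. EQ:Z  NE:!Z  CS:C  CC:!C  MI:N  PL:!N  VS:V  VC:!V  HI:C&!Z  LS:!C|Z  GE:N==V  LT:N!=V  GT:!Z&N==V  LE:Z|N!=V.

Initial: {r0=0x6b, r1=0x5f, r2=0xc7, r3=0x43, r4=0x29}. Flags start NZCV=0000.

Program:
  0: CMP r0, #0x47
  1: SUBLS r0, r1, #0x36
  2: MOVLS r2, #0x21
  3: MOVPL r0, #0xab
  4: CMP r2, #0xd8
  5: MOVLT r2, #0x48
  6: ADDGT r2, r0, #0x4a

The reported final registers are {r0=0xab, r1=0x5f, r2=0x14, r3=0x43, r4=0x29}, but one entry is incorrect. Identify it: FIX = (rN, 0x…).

FIX = (r2, 0x48)

[0] flags=0010 → (cmp)
[1] flags=0010 LS?F → skip
[2] flags=0010 LS?F → skip
[3] flags=0010 PL?T → r0=0xab
[4] flags=1000 → (cmp)
[5] flags=1000 LT?T → r2=0x48
[6] flags=1000 GT?F → skip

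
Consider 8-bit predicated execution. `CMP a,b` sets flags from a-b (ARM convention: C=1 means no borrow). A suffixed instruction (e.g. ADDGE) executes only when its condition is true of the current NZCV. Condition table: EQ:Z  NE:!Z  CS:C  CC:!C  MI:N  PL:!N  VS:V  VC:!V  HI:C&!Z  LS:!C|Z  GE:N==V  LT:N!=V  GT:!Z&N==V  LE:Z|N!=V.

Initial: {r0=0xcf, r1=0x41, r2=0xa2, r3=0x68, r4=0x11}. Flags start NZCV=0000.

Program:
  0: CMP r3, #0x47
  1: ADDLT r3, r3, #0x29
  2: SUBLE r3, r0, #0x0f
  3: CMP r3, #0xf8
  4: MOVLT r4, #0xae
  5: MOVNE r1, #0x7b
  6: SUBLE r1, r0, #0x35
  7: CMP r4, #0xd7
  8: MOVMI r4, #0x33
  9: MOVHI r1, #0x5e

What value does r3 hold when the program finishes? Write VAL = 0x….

VAL = 0x68

[0] flags=0010 → (cmp)
[1] flags=0010 LT?F → skip
[2] flags=0010 LE?F → skip
[3] flags=0000 → (cmp)
[4] flags=0000 LT?F → skip
[5] flags=0000 NE?T → r1=0x7b
[6] flags=0000 LE?F → skip
[7] flags=0000 → (cmp)
[8] flags=0000 MI?F → skip
[9] flags=0000 HI?F → skip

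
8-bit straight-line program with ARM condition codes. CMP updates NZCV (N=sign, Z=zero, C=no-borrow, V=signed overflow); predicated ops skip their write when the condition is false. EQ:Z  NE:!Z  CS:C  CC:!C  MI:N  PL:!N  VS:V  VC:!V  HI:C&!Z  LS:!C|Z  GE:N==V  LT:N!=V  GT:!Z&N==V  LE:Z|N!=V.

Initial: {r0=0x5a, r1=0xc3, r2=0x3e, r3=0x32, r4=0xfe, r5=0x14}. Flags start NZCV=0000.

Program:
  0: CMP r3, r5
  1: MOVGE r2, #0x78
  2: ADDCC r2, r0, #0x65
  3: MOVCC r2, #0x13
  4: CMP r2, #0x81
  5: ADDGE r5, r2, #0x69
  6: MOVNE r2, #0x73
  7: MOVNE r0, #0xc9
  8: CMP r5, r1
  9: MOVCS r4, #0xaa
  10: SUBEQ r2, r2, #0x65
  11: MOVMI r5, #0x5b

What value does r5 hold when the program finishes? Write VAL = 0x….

[0] flags=0010 → (cmp)
[1] flags=0010 GE?T → r2=0x78
[2] flags=0010 CC?F → skip
[3] flags=0010 CC?F → skip
[4] flags=1001 → (cmp)
[5] flags=1001 GE?T → r5=0xe1
[6] flags=1001 NE?T → r2=0x73
[7] flags=1001 NE?T → r0=0xc9
[8] flags=0010 → (cmp)
[9] flags=0010 CS?T → r4=0xaa
[10] flags=0010 EQ?F → skip
[11] flags=0010 MI?F → skip

VAL = 0xe1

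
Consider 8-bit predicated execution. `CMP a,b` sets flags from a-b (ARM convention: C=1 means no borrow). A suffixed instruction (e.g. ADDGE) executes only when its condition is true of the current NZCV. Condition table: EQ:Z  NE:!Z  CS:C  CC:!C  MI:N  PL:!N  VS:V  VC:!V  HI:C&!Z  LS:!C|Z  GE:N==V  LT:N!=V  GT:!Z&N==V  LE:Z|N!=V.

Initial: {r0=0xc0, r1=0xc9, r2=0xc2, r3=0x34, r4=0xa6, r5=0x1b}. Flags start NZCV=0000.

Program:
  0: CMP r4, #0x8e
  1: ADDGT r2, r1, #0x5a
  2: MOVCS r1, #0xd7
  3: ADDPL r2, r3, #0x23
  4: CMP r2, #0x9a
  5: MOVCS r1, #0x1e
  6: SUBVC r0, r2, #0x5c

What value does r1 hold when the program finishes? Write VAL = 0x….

VAL = 0xd7

0: ✓ CMP  NZCV=0010
1: ✓ ADDGT  r2←0x23
2: ✓ MOVCS  r1←0xd7
3: ✓ ADDPL  r2←0x57
4: ✓ CMP  NZCV=1001
5: · MOVCS
6: · SUBVC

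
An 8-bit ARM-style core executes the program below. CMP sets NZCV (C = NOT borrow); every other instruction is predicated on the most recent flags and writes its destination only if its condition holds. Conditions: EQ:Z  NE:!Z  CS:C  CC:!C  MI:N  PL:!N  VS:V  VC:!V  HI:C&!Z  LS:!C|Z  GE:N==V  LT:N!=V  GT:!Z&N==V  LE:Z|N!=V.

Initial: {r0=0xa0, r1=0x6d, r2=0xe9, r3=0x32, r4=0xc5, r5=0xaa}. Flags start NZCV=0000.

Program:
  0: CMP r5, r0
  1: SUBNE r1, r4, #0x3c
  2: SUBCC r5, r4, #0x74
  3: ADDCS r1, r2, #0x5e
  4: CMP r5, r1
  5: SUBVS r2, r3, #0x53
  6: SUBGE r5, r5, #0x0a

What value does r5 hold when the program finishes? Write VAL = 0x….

[0] flags=0010 → (cmp)
[1] flags=0010 NE?T → r1=0x89
[2] flags=0010 CC?F → skip
[3] flags=0010 CS?T → r1=0x47
[4] flags=0011 → (cmp)
[5] flags=0011 VS?T → r2=0xdf
[6] flags=0011 GE?F → skip

VAL = 0xaa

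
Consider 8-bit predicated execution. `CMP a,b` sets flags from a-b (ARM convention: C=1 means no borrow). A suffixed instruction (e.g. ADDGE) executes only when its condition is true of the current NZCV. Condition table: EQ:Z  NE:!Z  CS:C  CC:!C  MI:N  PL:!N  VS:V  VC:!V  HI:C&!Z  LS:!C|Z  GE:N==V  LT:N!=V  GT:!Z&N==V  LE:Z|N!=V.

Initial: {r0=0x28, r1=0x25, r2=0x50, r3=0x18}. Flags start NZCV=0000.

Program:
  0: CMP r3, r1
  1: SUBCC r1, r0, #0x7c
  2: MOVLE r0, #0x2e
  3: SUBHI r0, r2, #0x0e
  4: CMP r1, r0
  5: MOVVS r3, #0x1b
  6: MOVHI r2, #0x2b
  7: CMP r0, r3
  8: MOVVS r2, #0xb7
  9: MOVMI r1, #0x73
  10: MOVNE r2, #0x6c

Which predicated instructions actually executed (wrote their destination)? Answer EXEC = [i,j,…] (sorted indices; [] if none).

EXEC = [1,2,5,6,10]

0: ✓ CMP  NZCV=1000
1: ✓ SUBCC  r1←0xac
2: ✓ MOVLE  r0←0x2e
3: · SUBHI
4: ✓ CMP  NZCV=0011
5: ✓ MOVVS  r3←0x1b
6: ✓ MOVHI  r2←0x2b
7: ✓ CMP  NZCV=0010
8: · MOVVS
9: · MOVMI
10: ✓ MOVNE  r2←0x6c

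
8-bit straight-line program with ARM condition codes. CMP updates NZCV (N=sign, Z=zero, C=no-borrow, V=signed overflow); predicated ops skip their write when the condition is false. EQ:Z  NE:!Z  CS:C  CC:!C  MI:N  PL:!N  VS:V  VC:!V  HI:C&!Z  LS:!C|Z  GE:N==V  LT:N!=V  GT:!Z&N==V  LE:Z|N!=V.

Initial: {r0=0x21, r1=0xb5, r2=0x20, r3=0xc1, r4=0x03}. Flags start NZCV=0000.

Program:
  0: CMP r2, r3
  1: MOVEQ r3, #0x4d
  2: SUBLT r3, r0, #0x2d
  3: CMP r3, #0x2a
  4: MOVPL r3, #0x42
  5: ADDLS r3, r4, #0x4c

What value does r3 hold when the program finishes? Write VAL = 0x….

0: ✓ CMP  NZCV=0000
1: · MOVEQ
2: · SUBLT
3: ✓ CMP  NZCV=1010
4: · MOVPL
5: · ADDLS

VAL = 0xc1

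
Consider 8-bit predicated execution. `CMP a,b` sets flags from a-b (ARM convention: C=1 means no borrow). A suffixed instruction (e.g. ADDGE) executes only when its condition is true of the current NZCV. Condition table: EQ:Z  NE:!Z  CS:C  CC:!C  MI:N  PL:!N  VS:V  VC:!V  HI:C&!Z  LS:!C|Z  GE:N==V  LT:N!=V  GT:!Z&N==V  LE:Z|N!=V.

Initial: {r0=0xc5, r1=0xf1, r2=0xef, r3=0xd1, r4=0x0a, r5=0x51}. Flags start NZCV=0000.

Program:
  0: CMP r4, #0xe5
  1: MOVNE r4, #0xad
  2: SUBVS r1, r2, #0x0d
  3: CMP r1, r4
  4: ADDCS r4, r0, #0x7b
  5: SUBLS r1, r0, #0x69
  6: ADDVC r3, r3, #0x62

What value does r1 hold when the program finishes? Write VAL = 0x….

VAL = 0xf1

0: ✓ CMP  NZCV=0000
1: ✓ MOVNE  r4←0xad
2: · SUBVS
3: ✓ CMP  NZCV=0010
4: ✓ ADDCS  r4←0x40
5: · SUBLS
6: ✓ ADDVC  r3←0x33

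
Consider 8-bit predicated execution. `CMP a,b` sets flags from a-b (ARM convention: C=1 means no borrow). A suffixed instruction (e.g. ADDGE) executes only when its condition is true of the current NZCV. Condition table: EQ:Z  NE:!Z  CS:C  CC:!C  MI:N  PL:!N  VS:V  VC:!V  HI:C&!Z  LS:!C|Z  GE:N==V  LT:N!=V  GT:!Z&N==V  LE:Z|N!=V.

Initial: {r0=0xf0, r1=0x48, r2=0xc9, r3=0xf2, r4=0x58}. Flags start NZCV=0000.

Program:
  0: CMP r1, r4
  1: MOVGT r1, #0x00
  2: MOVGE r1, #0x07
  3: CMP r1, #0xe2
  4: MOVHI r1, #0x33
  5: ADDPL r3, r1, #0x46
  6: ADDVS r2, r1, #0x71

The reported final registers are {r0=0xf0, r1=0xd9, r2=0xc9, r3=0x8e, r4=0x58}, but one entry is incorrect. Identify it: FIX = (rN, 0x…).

FIX = (r1, 0x48)

[0] flags=1000 → (cmp)
[1] flags=1000 GT?F → skip
[2] flags=1000 GE?F → skip
[3] flags=0000 → (cmp)
[4] flags=0000 HI?F → skip
[5] flags=0000 PL?T → r3=0x8e
[6] flags=0000 VS?F → skip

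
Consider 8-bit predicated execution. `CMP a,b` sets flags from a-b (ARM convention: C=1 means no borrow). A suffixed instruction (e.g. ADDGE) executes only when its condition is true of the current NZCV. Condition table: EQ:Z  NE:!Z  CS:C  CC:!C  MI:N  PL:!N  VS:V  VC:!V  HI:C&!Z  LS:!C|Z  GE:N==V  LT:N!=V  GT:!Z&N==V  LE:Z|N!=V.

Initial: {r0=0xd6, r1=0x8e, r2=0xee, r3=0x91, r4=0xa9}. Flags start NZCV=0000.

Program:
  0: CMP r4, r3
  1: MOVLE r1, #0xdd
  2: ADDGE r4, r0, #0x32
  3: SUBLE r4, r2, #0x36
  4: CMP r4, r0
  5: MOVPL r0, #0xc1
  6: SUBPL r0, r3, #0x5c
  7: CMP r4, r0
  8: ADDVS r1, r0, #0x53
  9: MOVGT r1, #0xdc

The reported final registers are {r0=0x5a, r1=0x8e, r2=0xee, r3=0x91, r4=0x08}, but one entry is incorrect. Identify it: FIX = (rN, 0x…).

0: ✓ CMP  NZCV=0010
1: · MOVLE
2: ✓ ADDGE  r4←0x08
3: · SUBLE
4: ✓ CMP  NZCV=0000
5: ✓ MOVPL  r0←0xc1
6: ✓ SUBPL  r0←0x35
7: ✓ CMP  NZCV=1000
8: · ADDVS
9: · MOVGT

FIX = (r0, 0x35)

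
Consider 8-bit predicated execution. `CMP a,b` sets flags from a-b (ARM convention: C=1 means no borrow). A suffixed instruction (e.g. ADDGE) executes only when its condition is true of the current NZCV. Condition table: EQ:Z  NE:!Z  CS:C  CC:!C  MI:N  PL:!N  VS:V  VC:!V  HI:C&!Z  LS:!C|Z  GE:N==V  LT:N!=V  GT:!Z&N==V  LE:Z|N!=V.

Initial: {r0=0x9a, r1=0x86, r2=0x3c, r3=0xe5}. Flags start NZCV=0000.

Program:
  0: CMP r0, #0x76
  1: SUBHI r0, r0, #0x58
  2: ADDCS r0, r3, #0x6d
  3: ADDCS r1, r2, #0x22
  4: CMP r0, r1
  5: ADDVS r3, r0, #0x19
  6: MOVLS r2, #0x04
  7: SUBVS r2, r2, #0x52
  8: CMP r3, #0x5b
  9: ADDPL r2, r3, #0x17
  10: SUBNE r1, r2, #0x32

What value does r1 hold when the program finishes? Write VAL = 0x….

0: ✓ CMP  NZCV=0011
1: ✓ SUBHI  r0←0x42
2: ✓ ADDCS  r0←0x52
3: ✓ ADDCS  r1←0x5e
4: ✓ CMP  NZCV=1000
5: · ADDVS
6: ✓ MOVLS  r2←0x04
7: · SUBVS
8: ✓ CMP  NZCV=1010
9: · ADDPL
10: ✓ SUBNE  r1←0xd2

VAL = 0xd2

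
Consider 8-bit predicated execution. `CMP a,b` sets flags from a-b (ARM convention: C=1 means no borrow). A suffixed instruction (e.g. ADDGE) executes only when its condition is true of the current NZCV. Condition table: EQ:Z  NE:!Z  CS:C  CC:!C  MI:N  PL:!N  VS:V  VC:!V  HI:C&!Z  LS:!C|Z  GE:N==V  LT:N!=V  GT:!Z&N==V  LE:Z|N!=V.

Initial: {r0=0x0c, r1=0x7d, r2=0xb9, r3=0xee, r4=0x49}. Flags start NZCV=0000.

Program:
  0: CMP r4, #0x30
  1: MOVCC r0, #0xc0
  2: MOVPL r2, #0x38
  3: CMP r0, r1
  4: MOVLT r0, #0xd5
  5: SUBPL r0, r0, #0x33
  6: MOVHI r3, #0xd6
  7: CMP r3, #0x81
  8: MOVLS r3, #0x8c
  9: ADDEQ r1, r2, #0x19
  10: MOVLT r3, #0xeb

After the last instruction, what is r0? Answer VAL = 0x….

VAL = 0xd5

[0] flags=0010 → (cmp)
[1] flags=0010 CC?F → skip
[2] flags=0010 PL?T → r2=0x38
[3] flags=1000 → (cmp)
[4] flags=1000 LT?T → r0=0xd5
[5] flags=1000 PL?F → skip
[6] flags=1000 HI?F → skip
[7] flags=0010 → (cmp)
[8] flags=0010 LS?F → skip
[9] flags=0010 EQ?F → skip
[10] flags=0010 LT?F → skip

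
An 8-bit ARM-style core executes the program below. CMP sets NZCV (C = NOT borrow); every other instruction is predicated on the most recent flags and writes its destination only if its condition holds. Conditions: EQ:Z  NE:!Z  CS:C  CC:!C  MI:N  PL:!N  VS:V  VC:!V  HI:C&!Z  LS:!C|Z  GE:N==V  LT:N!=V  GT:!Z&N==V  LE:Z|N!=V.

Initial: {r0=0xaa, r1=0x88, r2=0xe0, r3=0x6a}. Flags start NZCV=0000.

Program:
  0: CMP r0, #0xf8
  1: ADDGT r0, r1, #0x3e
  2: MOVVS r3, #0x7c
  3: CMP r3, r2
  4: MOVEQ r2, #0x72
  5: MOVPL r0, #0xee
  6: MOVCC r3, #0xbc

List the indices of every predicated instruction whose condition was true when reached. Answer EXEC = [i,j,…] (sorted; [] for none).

0: ✓ CMP  NZCV=1000
1: · ADDGT
2: · MOVVS
3: ✓ CMP  NZCV=1001
4: · MOVEQ
5: · MOVPL
6: ✓ MOVCC  r3←0xbc

EXEC = [6]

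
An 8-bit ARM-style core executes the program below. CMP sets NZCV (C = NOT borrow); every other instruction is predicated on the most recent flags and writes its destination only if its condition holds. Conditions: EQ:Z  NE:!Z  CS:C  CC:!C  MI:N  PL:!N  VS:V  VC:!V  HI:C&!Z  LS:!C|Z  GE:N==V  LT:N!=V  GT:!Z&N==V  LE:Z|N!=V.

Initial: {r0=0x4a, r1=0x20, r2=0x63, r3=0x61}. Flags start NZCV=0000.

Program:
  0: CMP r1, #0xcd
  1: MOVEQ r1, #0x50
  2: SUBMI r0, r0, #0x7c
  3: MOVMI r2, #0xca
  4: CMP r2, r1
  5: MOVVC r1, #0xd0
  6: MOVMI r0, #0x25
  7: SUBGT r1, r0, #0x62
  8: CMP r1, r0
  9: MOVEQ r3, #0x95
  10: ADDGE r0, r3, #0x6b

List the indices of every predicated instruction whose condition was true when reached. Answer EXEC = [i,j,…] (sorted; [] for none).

0: ✓ CMP  NZCV=0000
1: · MOVEQ
2: · SUBMI
3: · MOVMI
4: ✓ CMP  NZCV=0010
5: ✓ MOVVC  r1←0xd0
6: · MOVMI
7: ✓ SUBGT  r1←0xe8
8: ✓ CMP  NZCV=1010
9: · MOVEQ
10: · ADDGE

EXEC = [5,7]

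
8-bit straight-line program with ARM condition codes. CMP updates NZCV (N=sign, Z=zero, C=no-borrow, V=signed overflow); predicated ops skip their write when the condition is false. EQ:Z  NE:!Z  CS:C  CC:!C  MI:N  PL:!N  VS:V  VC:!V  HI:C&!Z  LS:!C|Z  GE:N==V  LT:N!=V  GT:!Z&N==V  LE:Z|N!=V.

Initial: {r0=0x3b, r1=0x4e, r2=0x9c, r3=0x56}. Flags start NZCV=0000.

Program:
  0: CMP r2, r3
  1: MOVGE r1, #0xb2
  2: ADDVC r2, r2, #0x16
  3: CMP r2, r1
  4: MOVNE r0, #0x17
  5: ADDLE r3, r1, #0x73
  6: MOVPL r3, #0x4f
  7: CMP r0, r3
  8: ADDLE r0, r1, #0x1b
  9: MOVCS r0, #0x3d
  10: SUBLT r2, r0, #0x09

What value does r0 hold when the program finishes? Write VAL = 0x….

0: ✓ CMP  NZCV=0011
1: · MOVGE
2: · ADDVC
3: ✓ CMP  NZCV=0011
4: ✓ MOVNE  r0←0x17
5: ✓ ADDLE  r3←0xc1
6: ✓ MOVPL  r3←0x4f
7: ✓ CMP  NZCV=1000
8: ✓ ADDLE  r0←0x69
9: · MOVCS
10: ✓ SUBLT  r2←0x60

VAL = 0x69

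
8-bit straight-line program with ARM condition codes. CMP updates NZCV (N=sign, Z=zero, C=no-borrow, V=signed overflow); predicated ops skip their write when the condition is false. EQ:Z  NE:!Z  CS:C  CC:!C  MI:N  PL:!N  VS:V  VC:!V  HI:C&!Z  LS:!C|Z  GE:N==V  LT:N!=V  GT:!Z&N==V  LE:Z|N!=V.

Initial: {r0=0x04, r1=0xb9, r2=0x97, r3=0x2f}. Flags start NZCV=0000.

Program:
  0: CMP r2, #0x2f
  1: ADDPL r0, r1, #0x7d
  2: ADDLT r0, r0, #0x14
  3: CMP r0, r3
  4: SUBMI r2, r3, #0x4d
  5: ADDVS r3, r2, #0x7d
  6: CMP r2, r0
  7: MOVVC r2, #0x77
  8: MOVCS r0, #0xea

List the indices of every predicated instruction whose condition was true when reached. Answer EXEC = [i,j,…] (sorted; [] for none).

EXEC = [1,2,8]

[0] flags=0011 → (cmp)
[1] flags=0011 PL?T → r0=0x36
[2] flags=0011 LT?T → r0=0x4a
[3] flags=0010 → (cmp)
[4] flags=0010 MI?F → skip
[5] flags=0010 VS?F → skip
[6] flags=0011 → (cmp)
[7] flags=0011 VC?F → skip
[8] flags=0011 CS?T → r0=0xea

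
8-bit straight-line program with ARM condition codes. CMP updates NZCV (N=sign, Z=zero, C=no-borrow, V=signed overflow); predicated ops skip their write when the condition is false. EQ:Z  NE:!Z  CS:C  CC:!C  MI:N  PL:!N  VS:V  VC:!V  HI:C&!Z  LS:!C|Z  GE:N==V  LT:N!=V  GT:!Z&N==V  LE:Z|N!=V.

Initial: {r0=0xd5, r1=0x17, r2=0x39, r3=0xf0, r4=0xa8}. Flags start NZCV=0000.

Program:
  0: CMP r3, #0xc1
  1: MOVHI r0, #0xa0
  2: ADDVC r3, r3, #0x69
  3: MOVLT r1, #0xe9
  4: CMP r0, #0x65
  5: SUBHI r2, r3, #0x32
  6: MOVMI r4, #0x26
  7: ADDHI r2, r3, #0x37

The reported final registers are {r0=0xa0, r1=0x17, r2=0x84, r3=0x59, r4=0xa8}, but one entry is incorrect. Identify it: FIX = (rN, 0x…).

FIX = (r2, 0x90)

0: ✓ CMP  NZCV=0010
1: ✓ MOVHI  r0←0xa0
2: ✓ ADDVC  r3←0x59
3: · MOVLT
4: ✓ CMP  NZCV=0011
5: ✓ SUBHI  r2←0x27
6: · MOVMI
7: ✓ ADDHI  r2←0x90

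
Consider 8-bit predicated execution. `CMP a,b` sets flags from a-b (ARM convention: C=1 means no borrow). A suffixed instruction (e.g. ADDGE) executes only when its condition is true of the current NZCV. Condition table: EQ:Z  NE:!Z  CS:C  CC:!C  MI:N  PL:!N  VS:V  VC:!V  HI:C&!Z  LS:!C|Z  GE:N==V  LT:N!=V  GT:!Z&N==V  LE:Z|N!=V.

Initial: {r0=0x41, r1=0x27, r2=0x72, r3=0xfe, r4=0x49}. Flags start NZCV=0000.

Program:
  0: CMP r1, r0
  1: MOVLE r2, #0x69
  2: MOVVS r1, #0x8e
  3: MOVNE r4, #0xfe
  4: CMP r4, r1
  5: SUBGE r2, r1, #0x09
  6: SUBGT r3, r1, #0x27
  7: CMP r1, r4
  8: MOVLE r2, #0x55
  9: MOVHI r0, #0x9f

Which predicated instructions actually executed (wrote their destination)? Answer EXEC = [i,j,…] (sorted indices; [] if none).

EXEC = [1,3]

0: ✓ CMP  NZCV=1000
1: ✓ MOVLE  r2←0x69
2: · MOVVS
3: ✓ MOVNE  r4←0xfe
4: ✓ CMP  NZCV=1010
5: · SUBGE
6: · SUBGT
7: ✓ CMP  NZCV=0000
8: · MOVLE
9: · MOVHI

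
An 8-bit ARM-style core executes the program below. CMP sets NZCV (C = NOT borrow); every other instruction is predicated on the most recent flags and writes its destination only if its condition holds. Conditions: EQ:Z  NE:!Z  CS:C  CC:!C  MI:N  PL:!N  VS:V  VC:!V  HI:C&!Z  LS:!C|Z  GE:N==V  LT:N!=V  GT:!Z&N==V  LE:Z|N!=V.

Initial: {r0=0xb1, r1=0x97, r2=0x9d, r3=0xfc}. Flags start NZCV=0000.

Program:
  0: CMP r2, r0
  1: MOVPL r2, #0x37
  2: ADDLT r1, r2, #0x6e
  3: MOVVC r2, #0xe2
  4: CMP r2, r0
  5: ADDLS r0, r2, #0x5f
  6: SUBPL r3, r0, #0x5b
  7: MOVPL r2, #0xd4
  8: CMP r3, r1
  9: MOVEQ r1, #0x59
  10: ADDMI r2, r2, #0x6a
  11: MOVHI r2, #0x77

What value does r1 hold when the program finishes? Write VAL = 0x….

0: ✓ CMP  NZCV=1000
1: · MOVPL
2: ✓ ADDLT  r1←0x0b
3: ✓ MOVVC  r2←0xe2
4: ✓ CMP  NZCV=0010
5: · ADDLS
6: ✓ SUBPL  r3←0x56
7: ✓ MOVPL  r2←0xd4
8: ✓ CMP  NZCV=0010
9: · MOVEQ
10: · ADDMI
11: ✓ MOVHI  r2←0x77

VAL = 0x0b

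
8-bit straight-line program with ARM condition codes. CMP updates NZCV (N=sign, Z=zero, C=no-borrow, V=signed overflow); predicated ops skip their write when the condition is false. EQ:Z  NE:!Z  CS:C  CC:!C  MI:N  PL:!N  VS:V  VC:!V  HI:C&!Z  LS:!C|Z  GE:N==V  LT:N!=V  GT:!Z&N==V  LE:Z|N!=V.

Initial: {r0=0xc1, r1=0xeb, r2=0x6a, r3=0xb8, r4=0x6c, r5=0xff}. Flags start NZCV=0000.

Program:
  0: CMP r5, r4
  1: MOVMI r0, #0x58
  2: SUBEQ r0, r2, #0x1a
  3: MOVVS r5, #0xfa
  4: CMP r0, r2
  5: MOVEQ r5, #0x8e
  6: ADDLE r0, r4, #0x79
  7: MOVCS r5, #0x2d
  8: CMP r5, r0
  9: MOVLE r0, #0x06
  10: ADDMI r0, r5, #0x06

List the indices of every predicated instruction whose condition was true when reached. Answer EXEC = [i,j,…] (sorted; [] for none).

EXEC = [1,6]

0: ✓ CMP  NZCV=1010
1: ✓ MOVMI  r0←0x58
2: · SUBEQ
3: · MOVVS
4: ✓ CMP  NZCV=1000
5: · MOVEQ
6: ✓ ADDLE  r0←0xe5
7: · MOVCS
8: ✓ CMP  NZCV=0010
9: · MOVLE
10: · ADDMI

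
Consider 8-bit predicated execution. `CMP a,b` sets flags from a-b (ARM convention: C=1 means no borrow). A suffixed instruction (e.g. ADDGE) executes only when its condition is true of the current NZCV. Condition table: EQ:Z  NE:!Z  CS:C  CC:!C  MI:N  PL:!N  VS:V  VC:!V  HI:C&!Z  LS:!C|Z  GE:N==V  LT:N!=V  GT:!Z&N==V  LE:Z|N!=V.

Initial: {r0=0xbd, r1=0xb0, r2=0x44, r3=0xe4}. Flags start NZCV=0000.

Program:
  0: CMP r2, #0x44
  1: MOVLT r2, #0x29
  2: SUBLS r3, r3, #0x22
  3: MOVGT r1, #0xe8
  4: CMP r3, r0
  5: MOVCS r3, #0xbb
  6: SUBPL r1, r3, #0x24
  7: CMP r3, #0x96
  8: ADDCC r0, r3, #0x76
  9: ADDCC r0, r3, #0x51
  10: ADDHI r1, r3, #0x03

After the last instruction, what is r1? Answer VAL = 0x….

VAL = 0xbe

[0] flags=0110 → (cmp)
[1] flags=0110 LT?F → skip
[2] flags=0110 LS?T → r3=0xc2
[3] flags=0110 GT?F → skip
[4] flags=0010 → (cmp)
[5] flags=0010 CS?T → r3=0xbb
[6] flags=0010 PL?T → r1=0x97
[7] flags=0010 → (cmp)
[8] flags=0010 CC?F → skip
[9] flags=0010 CC?F → skip
[10] flags=0010 HI?T → r1=0xbe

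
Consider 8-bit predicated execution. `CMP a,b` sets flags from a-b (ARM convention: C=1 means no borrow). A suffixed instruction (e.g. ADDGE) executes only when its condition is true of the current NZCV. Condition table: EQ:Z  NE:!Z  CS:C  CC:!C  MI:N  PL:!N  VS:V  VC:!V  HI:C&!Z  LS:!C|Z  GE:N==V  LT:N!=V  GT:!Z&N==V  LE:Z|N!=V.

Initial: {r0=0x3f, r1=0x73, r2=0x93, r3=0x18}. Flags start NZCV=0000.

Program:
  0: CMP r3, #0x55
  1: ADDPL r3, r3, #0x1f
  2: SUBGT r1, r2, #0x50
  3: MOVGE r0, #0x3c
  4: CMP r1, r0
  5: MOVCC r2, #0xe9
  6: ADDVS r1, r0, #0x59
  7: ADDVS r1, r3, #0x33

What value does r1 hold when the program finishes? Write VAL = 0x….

VAL = 0x73

[0] flags=1000 → (cmp)
[1] flags=1000 PL?F → skip
[2] flags=1000 GT?F → skip
[3] flags=1000 GE?F → skip
[4] flags=0010 → (cmp)
[5] flags=0010 CC?F → skip
[6] flags=0010 VS?F → skip
[7] flags=0010 VS?F → skip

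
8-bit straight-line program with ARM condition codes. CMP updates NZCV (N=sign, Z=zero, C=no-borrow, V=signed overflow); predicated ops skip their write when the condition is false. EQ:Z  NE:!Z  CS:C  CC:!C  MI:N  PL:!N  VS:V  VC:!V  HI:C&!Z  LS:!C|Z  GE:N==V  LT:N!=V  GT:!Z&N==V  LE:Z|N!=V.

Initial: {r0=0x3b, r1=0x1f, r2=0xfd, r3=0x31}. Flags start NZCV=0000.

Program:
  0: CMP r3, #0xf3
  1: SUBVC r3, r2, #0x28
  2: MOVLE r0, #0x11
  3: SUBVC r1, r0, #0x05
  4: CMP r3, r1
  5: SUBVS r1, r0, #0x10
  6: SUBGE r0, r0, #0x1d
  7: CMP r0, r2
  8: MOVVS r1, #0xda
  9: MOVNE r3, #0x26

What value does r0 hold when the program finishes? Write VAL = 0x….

0: ✓ CMP  NZCV=0000
1: ✓ SUBVC  r3←0xd5
2: · MOVLE
3: ✓ SUBVC  r1←0x36
4: ✓ CMP  NZCV=1010
5: · SUBVS
6: · SUBGE
7: ✓ CMP  NZCV=0000
8: · MOVVS
9: ✓ MOVNE  r3←0x26

VAL = 0x3b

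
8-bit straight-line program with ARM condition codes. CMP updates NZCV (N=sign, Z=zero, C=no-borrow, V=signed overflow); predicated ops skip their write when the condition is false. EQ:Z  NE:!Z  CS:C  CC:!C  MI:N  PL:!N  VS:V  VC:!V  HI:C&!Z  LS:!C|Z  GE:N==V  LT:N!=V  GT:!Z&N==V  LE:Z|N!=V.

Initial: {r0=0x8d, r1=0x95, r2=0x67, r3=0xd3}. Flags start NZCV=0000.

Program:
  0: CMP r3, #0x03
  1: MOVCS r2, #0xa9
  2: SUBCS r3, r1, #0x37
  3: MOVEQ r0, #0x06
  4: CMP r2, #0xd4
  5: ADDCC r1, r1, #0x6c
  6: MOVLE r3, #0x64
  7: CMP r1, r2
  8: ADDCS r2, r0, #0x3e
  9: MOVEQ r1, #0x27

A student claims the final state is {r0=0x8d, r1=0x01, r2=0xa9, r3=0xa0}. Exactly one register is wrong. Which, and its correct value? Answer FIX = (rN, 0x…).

[0] flags=1010 → (cmp)
[1] flags=1010 CS?T → r2=0xa9
[2] flags=1010 CS?T → r3=0x5e
[3] flags=1010 EQ?F → skip
[4] flags=1000 → (cmp)
[5] flags=1000 CC?T → r1=0x01
[6] flags=1000 LE?T → r3=0x64
[7] flags=0000 → (cmp)
[8] flags=0000 CS?F → skip
[9] flags=0000 EQ?F → skip

FIX = (r3, 0x64)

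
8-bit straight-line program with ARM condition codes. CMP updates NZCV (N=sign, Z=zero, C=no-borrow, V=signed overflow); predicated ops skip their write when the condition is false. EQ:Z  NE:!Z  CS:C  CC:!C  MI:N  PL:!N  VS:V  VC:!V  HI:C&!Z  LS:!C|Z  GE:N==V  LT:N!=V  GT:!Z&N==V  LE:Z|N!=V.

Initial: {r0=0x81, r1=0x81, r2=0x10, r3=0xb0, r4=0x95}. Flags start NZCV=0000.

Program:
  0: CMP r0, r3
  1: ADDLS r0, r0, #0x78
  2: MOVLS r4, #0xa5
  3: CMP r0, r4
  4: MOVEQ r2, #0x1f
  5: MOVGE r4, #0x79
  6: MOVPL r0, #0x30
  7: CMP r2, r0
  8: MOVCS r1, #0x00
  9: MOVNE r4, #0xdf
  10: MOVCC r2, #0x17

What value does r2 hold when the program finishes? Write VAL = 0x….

[0] flags=1000 → (cmp)
[1] flags=1000 LS?T → r0=0xf9
[2] flags=1000 LS?T → r4=0xa5
[3] flags=0010 → (cmp)
[4] flags=0010 EQ?F → skip
[5] flags=0010 GE?T → r4=0x79
[6] flags=0010 PL?T → r0=0x30
[7] flags=1000 → (cmp)
[8] flags=1000 CS?F → skip
[9] flags=1000 NE?T → r4=0xdf
[10] flags=1000 CC?T → r2=0x17

VAL = 0x17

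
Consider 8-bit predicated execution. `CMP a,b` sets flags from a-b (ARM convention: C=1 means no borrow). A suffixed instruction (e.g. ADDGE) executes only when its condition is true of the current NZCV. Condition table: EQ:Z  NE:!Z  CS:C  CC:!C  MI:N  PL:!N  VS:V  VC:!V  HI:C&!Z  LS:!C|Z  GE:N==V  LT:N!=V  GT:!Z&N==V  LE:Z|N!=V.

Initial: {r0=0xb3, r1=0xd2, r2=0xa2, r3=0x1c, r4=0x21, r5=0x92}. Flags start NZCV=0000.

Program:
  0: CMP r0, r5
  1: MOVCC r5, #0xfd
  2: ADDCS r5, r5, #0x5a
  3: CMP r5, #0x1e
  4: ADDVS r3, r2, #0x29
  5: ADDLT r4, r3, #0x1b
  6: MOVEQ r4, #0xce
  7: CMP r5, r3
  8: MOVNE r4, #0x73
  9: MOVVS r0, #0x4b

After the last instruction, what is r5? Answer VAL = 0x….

0: ✓ CMP  NZCV=0010
1: · MOVCC
2: ✓ ADDCS  r5←0xec
3: ✓ CMP  NZCV=1010
4: · ADDVS
5: ✓ ADDLT  r4←0x37
6: · MOVEQ
7: ✓ CMP  NZCV=1010
8: ✓ MOVNE  r4←0x73
9: · MOVVS

VAL = 0xec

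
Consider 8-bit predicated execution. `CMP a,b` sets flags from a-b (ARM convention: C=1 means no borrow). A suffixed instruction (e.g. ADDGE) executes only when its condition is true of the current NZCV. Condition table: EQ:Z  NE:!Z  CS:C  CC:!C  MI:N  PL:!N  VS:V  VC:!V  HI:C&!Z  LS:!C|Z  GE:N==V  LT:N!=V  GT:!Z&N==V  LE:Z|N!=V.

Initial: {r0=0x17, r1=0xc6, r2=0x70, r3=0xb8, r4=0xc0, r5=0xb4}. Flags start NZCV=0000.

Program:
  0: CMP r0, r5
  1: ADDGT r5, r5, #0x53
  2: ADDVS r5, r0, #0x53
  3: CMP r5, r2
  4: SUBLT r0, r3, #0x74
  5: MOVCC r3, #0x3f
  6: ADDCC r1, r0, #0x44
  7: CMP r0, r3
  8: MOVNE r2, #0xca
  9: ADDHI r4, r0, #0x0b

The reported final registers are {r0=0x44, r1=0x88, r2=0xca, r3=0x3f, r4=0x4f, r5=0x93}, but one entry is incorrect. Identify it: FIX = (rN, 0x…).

FIX = (r5, 0x07)

[0] flags=0000 → (cmp)
[1] flags=0000 GT?T → r5=0x07
[2] flags=0000 VS?F → skip
[3] flags=1000 → (cmp)
[4] flags=1000 LT?T → r0=0x44
[5] flags=1000 CC?T → r3=0x3f
[6] flags=1000 CC?T → r1=0x88
[7] flags=0010 → (cmp)
[8] flags=0010 NE?T → r2=0xca
[9] flags=0010 HI?T → r4=0x4f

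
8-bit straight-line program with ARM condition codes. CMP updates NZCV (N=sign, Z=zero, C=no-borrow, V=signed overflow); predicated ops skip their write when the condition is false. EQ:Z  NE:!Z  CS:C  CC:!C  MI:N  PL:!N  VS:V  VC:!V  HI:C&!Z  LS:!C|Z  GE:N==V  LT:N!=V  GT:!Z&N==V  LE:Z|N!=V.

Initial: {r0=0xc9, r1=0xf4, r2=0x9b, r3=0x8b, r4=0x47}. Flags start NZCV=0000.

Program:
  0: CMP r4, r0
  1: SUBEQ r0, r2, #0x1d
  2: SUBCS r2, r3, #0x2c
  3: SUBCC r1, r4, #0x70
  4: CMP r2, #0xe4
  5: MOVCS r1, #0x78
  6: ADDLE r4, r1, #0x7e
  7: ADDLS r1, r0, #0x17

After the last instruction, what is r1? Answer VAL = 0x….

VAL = 0xe0

0: ✓ CMP  NZCV=0000
1: · SUBEQ
2: · SUBCS
3: ✓ SUBCC  r1←0xd7
4: ✓ CMP  NZCV=1000
5: · MOVCS
6: ✓ ADDLE  r4←0x55
7: ✓ ADDLS  r1←0xe0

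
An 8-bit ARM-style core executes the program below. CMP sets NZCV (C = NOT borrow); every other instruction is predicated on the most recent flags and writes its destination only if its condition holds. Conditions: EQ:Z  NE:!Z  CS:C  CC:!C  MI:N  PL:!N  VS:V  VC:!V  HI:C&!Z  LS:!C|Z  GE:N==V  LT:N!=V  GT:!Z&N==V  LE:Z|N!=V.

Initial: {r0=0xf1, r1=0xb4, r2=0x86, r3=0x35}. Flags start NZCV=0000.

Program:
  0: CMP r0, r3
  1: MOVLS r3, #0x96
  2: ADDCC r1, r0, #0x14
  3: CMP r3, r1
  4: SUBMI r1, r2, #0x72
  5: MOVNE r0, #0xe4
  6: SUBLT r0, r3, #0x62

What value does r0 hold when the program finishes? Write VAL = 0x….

VAL = 0xe4

[0] flags=1010 → (cmp)
[1] flags=1010 LS?F → skip
[2] flags=1010 CC?F → skip
[3] flags=1001 → (cmp)
[4] flags=1001 MI?T → r1=0x14
[5] flags=1001 NE?T → r0=0xe4
[6] flags=1001 LT?F → skip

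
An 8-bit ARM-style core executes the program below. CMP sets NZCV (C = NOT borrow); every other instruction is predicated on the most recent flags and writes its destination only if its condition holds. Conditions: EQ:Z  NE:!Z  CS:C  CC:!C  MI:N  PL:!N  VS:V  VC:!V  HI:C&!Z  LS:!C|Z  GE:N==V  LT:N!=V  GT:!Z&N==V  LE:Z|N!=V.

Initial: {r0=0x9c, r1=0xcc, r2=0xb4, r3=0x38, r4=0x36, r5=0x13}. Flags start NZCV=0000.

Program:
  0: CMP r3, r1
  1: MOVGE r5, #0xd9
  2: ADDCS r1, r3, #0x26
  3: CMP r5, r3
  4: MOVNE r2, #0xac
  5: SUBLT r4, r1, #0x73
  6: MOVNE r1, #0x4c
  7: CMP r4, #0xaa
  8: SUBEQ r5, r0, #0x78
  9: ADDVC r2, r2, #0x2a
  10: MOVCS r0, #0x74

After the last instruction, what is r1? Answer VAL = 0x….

[0] flags=0000 → (cmp)
[1] flags=0000 GE?T → r5=0xd9
[2] flags=0000 CS?F → skip
[3] flags=1010 → (cmp)
[4] flags=1010 NE?T → r2=0xac
[5] flags=1010 LT?T → r4=0x59
[6] flags=1010 NE?T → r1=0x4c
[7] flags=1001 → (cmp)
[8] flags=1001 EQ?F → skip
[9] flags=1001 VC?F → skip
[10] flags=1001 CS?F → skip

VAL = 0x4c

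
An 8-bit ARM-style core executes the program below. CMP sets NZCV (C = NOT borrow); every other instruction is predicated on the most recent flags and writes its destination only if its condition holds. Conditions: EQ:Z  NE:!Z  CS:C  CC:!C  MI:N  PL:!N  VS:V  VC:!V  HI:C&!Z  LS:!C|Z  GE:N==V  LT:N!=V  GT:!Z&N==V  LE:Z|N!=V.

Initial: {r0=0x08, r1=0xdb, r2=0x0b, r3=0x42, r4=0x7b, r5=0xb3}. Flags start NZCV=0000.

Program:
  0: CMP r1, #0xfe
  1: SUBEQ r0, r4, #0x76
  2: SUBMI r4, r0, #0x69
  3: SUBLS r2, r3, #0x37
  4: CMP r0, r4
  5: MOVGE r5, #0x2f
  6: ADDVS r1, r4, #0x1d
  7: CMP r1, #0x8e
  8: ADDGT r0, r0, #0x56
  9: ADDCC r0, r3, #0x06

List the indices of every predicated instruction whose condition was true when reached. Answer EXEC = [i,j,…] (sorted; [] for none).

0: ✓ CMP  NZCV=1000
1: · SUBEQ
2: ✓ SUBMI  r4←0x9f
3: ✓ SUBLS  r2←0x0b
4: ✓ CMP  NZCV=0000
5: ✓ MOVGE  r5←0x2f
6: · ADDVS
7: ✓ CMP  NZCV=0010
8: ✓ ADDGT  r0←0x5e
9: · ADDCC

EXEC = [2,3,5,8]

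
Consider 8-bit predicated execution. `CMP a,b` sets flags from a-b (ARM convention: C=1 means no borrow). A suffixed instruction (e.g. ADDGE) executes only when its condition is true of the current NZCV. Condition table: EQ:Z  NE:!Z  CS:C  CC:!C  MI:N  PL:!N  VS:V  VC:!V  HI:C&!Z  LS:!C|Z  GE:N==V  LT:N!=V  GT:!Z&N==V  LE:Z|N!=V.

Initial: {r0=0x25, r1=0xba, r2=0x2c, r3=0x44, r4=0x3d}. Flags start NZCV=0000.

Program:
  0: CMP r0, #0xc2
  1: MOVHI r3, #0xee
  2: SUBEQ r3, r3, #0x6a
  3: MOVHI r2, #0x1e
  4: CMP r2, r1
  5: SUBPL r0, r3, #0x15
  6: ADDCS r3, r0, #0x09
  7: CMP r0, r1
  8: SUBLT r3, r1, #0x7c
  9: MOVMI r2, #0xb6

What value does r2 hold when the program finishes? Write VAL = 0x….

VAL = 0x2c

[0] flags=0000 → (cmp)
[1] flags=0000 HI?F → skip
[2] flags=0000 EQ?F → skip
[3] flags=0000 HI?F → skip
[4] flags=0000 → (cmp)
[5] flags=0000 PL?T → r0=0x2f
[6] flags=0000 CS?F → skip
[7] flags=0000 → (cmp)
[8] flags=0000 LT?F → skip
[9] flags=0000 MI?F → skip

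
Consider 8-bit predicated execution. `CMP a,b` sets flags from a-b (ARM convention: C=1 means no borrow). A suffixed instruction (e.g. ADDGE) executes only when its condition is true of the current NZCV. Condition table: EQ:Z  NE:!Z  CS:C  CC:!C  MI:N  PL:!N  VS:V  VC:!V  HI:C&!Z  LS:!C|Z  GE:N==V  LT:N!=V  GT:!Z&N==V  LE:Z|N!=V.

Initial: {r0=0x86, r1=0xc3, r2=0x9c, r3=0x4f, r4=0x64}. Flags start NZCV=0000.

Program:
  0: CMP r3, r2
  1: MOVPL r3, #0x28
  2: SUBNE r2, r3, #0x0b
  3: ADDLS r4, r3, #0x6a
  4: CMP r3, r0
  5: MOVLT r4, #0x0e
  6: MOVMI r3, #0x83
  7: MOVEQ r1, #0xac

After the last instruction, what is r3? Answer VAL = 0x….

0: ✓ CMP  NZCV=1001
1: · MOVPL
2: ✓ SUBNE  r2←0x44
3: ✓ ADDLS  r4←0xb9
4: ✓ CMP  NZCV=1001
5: · MOVLT
6: ✓ MOVMI  r3←0x83
7: · MOVEQ

VAL = 0x83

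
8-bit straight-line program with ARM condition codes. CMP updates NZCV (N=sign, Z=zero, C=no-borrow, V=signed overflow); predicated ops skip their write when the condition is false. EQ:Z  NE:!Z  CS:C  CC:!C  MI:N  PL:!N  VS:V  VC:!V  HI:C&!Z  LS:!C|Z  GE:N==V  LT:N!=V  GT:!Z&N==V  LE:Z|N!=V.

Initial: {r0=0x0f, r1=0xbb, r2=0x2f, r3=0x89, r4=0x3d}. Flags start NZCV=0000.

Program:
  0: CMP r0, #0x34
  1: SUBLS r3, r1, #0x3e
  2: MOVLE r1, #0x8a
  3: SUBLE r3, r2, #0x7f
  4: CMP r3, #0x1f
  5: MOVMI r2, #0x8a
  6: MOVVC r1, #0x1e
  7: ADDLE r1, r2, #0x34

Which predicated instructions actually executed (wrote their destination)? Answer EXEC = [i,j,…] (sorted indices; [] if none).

0: ✓ CMP  NZCV=1000
1: ✓ SUBLS  r3←0x7d
2: ✓ MOVLE  r1←0x8a
3: ✓ SUBLE  r3←0xb0
4: ✓ CMP  NZCV=1010
5: ✓ MOVMI  r2←0x8a
6: ✓ MOVVC  r1←0x1e
7: ✓ ADDLE  r1←0xbe

EXEC = [1,2,3,5,6,7]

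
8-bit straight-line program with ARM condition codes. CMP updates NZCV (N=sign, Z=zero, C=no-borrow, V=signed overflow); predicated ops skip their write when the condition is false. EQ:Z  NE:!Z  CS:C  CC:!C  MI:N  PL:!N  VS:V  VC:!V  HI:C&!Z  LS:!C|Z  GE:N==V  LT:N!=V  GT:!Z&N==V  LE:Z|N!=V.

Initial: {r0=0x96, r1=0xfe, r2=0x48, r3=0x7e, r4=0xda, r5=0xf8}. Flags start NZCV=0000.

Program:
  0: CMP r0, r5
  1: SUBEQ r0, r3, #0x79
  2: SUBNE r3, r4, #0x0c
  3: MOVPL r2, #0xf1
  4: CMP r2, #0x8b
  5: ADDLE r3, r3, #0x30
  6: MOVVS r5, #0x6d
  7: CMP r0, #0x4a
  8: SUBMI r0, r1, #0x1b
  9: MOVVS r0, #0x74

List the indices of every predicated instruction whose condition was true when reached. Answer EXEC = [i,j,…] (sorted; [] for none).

0: ✓ CMP  NZCV=1000
1: · SUBEQ
2: ✓ SUBNE  r3←0xce
3: · MOVPL
4: ✓ CMP  NZCV=1001
5: · ADDLE
6: ✓ MOVVS  r5←0x6d
7: ✓ CMP  NZCV=0011
8: · SUBMI
9: ✓ MOVVS  r0←0x74

EXEC = [2,6,9]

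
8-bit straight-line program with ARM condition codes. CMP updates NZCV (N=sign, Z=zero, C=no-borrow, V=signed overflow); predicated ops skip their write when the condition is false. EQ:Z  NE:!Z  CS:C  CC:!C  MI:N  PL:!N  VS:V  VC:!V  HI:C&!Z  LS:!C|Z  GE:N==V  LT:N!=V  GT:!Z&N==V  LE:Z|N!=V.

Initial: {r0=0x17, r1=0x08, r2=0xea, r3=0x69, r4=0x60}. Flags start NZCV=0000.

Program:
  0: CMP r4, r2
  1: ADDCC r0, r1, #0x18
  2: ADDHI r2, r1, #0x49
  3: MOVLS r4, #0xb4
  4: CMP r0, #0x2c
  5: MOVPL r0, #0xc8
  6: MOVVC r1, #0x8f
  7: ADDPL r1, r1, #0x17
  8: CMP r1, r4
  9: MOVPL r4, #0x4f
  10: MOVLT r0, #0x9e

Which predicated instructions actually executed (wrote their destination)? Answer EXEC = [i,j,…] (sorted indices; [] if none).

0: ✓ CMP  NZCV=0000
1: ✓ ADDCC  r0←0x20
2: · ADDHI
3: ✓ MOVLS  r4←0xb4
4: ✓ CMP  NZCV=1000
5: · MOVPL
6: ✓ MOVVC  r1←0x8f
7: · ADDPL
8: ✓ CMP  NZCV=1000
9: · MOVPL
10: ✓ MOVLT  r0←0x9e

EXEC = [1,3,6,10]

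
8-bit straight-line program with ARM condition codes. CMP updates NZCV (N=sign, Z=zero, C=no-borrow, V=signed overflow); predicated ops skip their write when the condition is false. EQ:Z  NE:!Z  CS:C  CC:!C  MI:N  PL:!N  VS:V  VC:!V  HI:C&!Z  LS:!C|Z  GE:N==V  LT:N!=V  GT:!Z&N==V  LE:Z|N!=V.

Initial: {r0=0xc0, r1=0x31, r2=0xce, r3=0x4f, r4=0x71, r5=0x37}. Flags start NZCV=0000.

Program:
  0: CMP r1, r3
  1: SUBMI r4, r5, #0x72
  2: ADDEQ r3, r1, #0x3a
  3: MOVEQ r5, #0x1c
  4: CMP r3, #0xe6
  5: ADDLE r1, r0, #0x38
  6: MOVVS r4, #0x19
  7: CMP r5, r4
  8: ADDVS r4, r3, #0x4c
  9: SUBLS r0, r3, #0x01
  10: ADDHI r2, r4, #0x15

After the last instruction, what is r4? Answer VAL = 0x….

0: ✓ CMP  NZCV=1000
1: ✓ SUBMI  r4←0xc5
2: · ADDEQ
3: · MOVEQ
4: ✓ CMP  NZCV=0000
5: · ADDLE
6: · MOVVS
7: ✓ CMP  NZCV=0000
8: · ADDVS
9: ✓ SUBLS  r0←0x4e
10: · ADDHI

VAL = 0xc5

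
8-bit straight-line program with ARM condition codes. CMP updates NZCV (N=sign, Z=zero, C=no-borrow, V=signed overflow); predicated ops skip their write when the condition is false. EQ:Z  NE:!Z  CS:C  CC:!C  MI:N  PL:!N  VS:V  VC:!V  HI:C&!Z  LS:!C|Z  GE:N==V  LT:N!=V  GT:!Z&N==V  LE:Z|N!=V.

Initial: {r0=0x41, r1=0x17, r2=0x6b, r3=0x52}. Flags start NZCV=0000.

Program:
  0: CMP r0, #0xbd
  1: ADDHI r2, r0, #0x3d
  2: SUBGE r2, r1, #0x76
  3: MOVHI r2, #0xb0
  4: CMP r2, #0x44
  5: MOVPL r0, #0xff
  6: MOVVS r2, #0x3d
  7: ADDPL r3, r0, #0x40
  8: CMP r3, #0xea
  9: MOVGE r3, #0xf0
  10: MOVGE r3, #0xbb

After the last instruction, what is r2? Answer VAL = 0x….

VAL = 0x3d

0: ✓ CMP  NZCV=1001
1: · ADDHI
2: ✓ SUBGE  r2←0xa1
3: · MOVHI
4: ✓ CMP  NZCV=0011
5: ✓ MOVPL  r0←0xff
6: ✓ MOVVS  r2←0x3d
7: ✓ ADDPL  r3←0x3f
8: ✓ CMP  NZCV=0000
9: ✓ MOVGE  r3←0xf0
10: ✓ MOVGE  r3←0xbb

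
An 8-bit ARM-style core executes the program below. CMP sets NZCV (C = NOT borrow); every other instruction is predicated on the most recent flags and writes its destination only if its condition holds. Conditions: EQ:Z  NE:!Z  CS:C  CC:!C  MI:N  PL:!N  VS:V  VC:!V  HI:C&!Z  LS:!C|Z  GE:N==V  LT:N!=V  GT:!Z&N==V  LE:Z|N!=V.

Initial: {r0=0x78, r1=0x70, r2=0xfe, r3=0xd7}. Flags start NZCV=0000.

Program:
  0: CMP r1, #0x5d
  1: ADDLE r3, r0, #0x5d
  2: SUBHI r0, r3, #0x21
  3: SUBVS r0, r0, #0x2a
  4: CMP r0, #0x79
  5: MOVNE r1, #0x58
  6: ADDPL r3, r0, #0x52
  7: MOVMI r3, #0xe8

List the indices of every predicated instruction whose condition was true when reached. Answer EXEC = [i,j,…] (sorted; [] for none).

[0] flags=0010 → (cmp)
[1] flags=0010 LE?F → skip
[2] flags=0010 HI?T → r0=0xb6
[3] flags=0010 VS?F → skip
[4] flags=0011 → (cmp)
[5] flags=0011 NE?T → r1=0x58
[6] flags=0011 PL?T → r3=0x08
[7] flags=0011 MI?F → skip

EXEC = [2,5,6]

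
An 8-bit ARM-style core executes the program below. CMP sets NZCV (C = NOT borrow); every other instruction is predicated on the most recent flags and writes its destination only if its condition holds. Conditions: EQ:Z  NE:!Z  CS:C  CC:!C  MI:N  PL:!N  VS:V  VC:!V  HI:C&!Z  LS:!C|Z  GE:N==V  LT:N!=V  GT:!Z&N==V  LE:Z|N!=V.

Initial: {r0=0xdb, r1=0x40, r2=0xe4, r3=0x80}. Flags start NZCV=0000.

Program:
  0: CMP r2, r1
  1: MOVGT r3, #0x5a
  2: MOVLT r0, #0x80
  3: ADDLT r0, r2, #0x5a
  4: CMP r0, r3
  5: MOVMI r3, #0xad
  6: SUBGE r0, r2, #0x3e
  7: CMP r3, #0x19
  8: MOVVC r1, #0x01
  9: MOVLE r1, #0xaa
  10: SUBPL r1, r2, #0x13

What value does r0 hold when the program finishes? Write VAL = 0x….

0: ✓ CMP  NZCV=1010
1: · MOVGT
2: ✓ MOVLT  r0←0x80
3: ✓ ADDLT  r0←0x3e
4: ✓ CMP  NZCV=1001
5: ✓ MOVMI  r3←0xad
6: ✓ SUBGE  r0←0xa6
7: ✓ CMP  NZCV=1010
8: ✓ MOVVC  r1←0x01
9: ✓ MOVLE  r1←0xaa
10: · SUBPL

VAL = 0xa6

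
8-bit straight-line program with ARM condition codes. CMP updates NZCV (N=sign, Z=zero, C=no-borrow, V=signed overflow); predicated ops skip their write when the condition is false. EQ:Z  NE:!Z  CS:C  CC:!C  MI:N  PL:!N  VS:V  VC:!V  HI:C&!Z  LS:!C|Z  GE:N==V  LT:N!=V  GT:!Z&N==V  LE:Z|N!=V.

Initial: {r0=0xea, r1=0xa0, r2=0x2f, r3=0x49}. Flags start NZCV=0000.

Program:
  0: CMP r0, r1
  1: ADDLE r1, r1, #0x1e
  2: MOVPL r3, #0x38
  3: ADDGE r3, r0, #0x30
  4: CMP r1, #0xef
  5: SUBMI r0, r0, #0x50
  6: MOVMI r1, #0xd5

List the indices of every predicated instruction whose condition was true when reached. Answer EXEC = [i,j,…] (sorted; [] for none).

EXEC = [2,3,5,6]

[0] flags=0010 → (cmp)
[1] flags=0010 LE?F → skip
[2] flags=0010 PL?T → r3=0x38
[3] flags=0010 GE?T → r3=0x1a
[4] flags=1000 → (cmp)
[5] flags=1000 MI?T → r0=0x9a
[6] flags=1000 MI?T → r1=0xd5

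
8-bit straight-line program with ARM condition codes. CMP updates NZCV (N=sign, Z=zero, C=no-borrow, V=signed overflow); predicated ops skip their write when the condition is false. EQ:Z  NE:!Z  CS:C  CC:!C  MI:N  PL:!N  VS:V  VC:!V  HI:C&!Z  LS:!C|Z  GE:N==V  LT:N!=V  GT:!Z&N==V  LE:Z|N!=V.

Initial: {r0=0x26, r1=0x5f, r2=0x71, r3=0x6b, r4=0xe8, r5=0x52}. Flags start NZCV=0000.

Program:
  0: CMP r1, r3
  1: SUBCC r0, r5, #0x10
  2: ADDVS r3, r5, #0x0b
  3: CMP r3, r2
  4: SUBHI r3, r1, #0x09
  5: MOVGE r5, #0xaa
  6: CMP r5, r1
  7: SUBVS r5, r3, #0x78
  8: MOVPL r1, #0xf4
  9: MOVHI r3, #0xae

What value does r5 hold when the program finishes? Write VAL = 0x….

VAL = 0x52

[0] flags=1000 → (cmp)
[1] flags=1000 CC?T → r0=0x42
[2] flags=1000 VS?F → skip
[3] flags=1000 → (cmp)
[4] flags=1000 HI?F → skip
[5] flags=1000 GE?F → skip
[6] flags=1000 → (cmp)
[7] flags=1000 VS?F → skip
[8] flags=1000 PL?F → skip
[9] flags=1000 HI?F → skip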